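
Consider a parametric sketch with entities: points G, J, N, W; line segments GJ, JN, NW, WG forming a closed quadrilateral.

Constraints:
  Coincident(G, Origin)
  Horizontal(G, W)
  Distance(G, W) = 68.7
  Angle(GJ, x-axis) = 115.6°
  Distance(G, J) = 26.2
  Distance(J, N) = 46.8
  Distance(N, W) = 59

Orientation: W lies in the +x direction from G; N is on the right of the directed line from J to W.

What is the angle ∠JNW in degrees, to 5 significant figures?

103.51°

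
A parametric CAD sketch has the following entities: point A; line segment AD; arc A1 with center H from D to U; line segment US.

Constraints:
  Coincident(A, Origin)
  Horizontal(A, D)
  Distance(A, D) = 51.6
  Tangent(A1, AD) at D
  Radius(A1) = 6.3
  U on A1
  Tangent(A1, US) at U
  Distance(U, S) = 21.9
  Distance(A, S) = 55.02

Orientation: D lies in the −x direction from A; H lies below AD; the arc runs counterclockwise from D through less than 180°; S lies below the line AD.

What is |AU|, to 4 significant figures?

57.92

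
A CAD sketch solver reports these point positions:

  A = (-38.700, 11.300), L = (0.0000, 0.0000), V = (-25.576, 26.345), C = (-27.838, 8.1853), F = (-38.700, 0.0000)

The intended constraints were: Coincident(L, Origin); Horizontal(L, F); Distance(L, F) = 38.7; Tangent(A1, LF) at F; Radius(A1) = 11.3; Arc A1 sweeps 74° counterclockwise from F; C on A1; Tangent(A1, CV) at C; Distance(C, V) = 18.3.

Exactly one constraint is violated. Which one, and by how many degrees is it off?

Tangent(A1, CV) at C — off by 8.90°.

L = (0.00, 0.00) ✓; L.y = 0.00, F.y = 0.00 ✓; |LF| = 38.70 ✓; ∠(AF, FL) = 90.00° ✓; |AF| = 11.30 ✓; bearing(A→C) − bearing(A→F) = 74.00° ✓; |AC| = 11.30 ✓; ∠(AC, CV) = 81.10° ✗; |CV| = 18.30 ✓.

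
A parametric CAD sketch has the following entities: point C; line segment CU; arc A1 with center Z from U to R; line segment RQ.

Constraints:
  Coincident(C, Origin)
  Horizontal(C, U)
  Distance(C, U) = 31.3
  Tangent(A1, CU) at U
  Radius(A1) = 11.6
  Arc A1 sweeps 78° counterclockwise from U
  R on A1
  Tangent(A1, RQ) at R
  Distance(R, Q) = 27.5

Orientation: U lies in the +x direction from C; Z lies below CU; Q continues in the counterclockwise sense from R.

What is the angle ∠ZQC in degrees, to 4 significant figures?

56.40°

C is at the origin; CU is horizontal with |CU| = 31.3 and U on the +x side, so U = (31.30, 0.000). A1 meets CU tangentially, so ZU is at right angles to CU, so Z = U + (0, -11.6) = (31.30, -11.60). On A1, U sits at bearing 90° from Z; a 78° counterclockwise sweep puts R at bearing 168°, so R = Z + 11.6·(cos 168°, sin 168°) = (19.95, -9.188). Since A1 is tangent to RQ there, ZR ⟂ RQ, so RQ runs along (−sin 168°, cos 168°); with |RQ| = 27.5, Q = (14.24, -36.09). Then cos ∠ZQC = QZ·QC / (|QZ||QC|), giving 56.40°.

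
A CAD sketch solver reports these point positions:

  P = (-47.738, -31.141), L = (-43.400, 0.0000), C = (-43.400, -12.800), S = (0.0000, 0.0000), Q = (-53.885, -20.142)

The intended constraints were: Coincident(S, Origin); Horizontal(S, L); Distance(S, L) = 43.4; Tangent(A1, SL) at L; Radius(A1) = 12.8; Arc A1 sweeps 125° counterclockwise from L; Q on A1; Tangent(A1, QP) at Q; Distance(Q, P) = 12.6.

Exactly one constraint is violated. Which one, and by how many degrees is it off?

Tangent(A1, QP) at Q — off by 5.80°.

S = (0.00, 0.00) ✓; S.y = 0.00, L.y = 0.00 ✓; |SL| = 43.40 ✓; ∠(CL, LS) = 90.00° ✓; |CL| = 12.80 ✓; bearing(C→Q) − bearing(C→L) = 125.0° ✓; |CQ| = 12.80 ✓; ∠(CQ, QP) = 95.80° ✗; |QP| = 12.60 ✓.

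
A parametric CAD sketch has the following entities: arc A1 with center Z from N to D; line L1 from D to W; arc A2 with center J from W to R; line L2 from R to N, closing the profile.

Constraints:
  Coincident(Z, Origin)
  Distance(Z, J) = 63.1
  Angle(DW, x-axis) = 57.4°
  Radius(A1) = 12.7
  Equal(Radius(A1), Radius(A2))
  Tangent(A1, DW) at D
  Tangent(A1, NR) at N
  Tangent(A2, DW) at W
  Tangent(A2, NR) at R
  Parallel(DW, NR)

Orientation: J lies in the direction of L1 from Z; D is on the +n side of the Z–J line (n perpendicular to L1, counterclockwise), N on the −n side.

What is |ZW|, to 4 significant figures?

64.37

The slot axis is L1's direction at 57.4°, so u = (cos 57.4°, sin 57.4°) = (0.5388, 0.8425) and n = (−sin 57.4°, cos 57.4°) = (-0.8425, 0.5388). Z is at the origin and J lies 63.1 along u from Z, so J = 63.1·u = (34.00, 53.16). Tangency of A1 to both parallel lines with radius 12.7 puts D and N at Z ± 12.7·n: D = (-10.70, 6.842), N = (10.70, -6.842). Equal radii place W and R the same way about J: W = J + 12.7·n = (23.30, 60.00), R = J − 12.7·n = (44.70, 46.32). Then |ZW| = |W − Z| = 64.37.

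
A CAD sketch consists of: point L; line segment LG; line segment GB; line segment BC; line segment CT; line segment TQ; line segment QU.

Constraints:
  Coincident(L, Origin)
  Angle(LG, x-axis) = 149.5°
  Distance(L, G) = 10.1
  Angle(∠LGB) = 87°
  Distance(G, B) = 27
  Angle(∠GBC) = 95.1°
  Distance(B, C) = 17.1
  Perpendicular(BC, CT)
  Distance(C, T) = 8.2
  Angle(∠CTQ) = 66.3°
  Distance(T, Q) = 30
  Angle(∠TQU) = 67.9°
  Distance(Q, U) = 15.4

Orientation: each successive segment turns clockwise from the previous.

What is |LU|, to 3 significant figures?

42.4

L is at the origin; LG runs at 149.5° with length 10.1, so G = (-8.70, 5.13). ∠LGB = 87.0° gives GB at 56.5° from the x-axis; with |GB| = 27.0, B = (6.20, 27.6). ∠GBC = 95.1° gives BC at -28.4° from the x-axis; with |BC| = 17.1, C = (21.2, 19.5). BC is perpendicular to CT, so CT runs at -118°; with |CT| = 8.2, T = (17.3, 12.3). ∠CTQ = 66.3° gives TQ at 128° from the x-axis; with |TQ| = 30.0, Q = (-1.09, 36.0). ∠TQU = 67.9° gives QU at 15.8° from the x-axis; with |QU| = 15.4, U = (13.7, 40.2). Then |LU| = |U − L| = 42.4.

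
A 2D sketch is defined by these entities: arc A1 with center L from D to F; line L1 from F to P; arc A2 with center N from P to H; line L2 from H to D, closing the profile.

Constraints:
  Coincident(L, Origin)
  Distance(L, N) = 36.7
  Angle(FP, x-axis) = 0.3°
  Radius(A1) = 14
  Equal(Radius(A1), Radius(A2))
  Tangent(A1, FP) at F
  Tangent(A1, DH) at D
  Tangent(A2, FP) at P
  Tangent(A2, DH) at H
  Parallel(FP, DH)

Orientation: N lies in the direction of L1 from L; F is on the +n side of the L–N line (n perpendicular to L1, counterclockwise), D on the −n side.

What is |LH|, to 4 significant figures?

39.28

The slot axis is L1's direction at 0.3°, so u = (cos 0.3°, sin 0.3°) = (1.000, 0.005236) and n = (−sin 0.3°, cos 0.3°) = (-0.005236, 1.000). L is at the origin and N lies 36.7 along u from L, so N = 36.7·u = (36.70, 0.1922). Tangency of A1 to both parallel lines with radius 14.0 puts F and D at L ± 14.0·n: F = (-0.07330, 14.00), D = (0.07330, -14.00). Equal radii place P and H the same way about N: P = N + 14.0·n = (36.63, 14.19), H = N − 14.0·n = (36.77, -13.81). Then |LH| = |H − L| = 39.28.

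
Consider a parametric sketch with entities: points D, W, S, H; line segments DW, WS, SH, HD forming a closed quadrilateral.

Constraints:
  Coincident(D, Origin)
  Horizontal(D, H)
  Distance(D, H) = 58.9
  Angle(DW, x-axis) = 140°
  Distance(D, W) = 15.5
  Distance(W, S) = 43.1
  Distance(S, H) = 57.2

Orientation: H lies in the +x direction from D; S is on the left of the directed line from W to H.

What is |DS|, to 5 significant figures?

44.551

Checks: |WS| = 43.10 ✓; |SH| = 57.20 ✓.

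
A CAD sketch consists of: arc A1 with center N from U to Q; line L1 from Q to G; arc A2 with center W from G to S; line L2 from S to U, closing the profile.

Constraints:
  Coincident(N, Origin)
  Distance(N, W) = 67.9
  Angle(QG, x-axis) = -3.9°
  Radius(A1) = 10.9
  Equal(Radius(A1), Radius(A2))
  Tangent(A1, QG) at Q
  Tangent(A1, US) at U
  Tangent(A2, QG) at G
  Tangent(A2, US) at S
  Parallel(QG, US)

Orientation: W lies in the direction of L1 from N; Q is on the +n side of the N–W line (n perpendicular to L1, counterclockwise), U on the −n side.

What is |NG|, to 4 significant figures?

68.77

The slot axis is L1's direction at -3.9°, so u = (cos -3.9°, sin -3.9°) = (0.9977, -0.06802) and n = (−sin -3.9°, cos -3.9°) = (0.06802, 0.9977). N is at the origin and W lies 67.9 along u from N, so W = 67.9·u = (67.74, -4.618). Tangency of A1 to both parallel lines with radius 10.9 puts Q and U at N ± 10.9·n: Q = (0.7414, 10.87), U = (-0.7414, -10.87). Equal radii place G and S the same way about W: G = W + 10.9·n = (68.48, 6.257), S = W − 10.9·n = (67.00, -15.49). Then |NG| = |G − N| = 68.77.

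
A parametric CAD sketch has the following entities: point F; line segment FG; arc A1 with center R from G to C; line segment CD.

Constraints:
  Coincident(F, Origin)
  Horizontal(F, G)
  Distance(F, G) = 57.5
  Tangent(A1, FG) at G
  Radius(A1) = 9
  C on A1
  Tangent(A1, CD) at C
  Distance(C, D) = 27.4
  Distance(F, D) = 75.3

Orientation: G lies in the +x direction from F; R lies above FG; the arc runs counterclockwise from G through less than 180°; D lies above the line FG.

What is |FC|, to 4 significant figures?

67.13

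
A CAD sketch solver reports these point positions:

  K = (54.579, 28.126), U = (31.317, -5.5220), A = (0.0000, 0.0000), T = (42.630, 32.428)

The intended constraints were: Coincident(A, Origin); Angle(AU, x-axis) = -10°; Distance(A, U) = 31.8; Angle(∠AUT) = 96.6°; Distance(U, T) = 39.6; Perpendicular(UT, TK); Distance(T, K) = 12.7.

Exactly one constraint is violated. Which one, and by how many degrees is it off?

Perpendicular(UT, TK) — off by 3.20°.

A = (0.00, 0.00) ✓; AU at -10.00° ✓; |AU| = 31.80 ✓; ∠AUT = 96.60° ✓; |UT| = 39.60 ✓; ∠(UT, TK) = 93.20° ✗; |TK| = 12.70 ✓.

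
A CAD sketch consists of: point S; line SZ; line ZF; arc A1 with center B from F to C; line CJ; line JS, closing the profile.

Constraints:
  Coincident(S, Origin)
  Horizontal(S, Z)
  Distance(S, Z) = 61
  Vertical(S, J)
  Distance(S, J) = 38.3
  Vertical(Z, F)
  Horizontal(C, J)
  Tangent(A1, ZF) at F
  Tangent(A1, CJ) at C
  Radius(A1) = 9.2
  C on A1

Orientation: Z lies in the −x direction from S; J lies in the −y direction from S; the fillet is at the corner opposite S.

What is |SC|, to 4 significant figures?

64.42

S is at the origin; S and Z share the same y with |SZ| = 61.0 and Z on the −x side, so Z = (-61.00, 0.000). S and J share the same x with |SJ| = 38.3 and J on the −y side, so J = (0.000, -38.30). The virtual corner opposite S is at (-61.00, -38.30). The tangent condition forces BF to be normal to ZF and the tangent condition forces BC to be normal to CJ, with radius 9.2, so the center B sits 9.2 in from both sides at B = (-51.80, -29.10). That places the tangent points at F = (-61.00, -29.10) on ZF and C = (-51.80, -38.30) on CJ. Then |SC| = |C − S| = 64.42.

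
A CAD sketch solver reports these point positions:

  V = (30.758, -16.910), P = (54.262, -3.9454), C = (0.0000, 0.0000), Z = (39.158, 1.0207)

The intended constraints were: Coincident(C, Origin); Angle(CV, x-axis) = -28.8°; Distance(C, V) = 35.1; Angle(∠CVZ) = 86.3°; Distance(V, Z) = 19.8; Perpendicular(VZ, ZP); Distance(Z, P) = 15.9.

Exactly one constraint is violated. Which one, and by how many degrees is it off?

Perpendicular(VZ, ZP) — off by 6.90°.

C = (0.00, 0.00) ✓; CV at -28.80° ✓; |CV| = 35.10 ✓; ∠CVZ = 86.30° ✓; |VZ| = 19.80 ✓; ∠(VZ, ZP) = 83.10° ✗; |ZP| = 15.90 ✓.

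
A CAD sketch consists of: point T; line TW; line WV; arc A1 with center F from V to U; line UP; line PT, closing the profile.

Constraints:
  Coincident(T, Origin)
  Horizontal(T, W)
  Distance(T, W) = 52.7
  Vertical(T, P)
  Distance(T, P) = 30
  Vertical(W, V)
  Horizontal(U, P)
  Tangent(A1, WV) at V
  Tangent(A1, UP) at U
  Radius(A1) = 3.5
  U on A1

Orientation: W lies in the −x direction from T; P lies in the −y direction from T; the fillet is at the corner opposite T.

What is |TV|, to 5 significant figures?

58.988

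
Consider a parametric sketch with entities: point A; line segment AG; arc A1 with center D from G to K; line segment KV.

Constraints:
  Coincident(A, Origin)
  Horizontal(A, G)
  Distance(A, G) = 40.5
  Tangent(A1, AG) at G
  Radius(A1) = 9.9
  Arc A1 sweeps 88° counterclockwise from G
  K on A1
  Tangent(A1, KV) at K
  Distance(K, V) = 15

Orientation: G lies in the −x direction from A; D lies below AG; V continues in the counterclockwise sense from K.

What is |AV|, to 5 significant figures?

56.525

On A1, G sits at bearing 90° from D; an 88° counterclockwise sweep puts K at bearing 178°, so K = D + 9.9·(cos 178°, sin 178°) = (-50.394, -9.5545). Tangency of A1 to KV means the radius DK is perpendicular to KV, so KV runs along (−sin 178°, cos 178°); with |KV| = 15.0, V = (-50.917, -24.545). Then |AV| = |V − A| = 56.525.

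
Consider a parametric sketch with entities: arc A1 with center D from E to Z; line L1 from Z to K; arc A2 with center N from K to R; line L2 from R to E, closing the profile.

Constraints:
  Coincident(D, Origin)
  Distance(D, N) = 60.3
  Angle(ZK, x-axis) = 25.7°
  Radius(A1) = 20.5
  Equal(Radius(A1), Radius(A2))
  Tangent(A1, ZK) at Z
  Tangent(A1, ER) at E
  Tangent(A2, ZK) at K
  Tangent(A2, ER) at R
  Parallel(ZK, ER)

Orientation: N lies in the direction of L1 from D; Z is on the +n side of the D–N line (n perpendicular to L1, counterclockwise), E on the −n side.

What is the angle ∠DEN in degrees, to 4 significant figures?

71.22°

D is at the origin and N lies 60.3 along u from D, so N = 60.3·u = (54.33, 26.15). Tangency of A1 to both parallel lines with radius 20.5 puts Z and E at D ± 20.5·n: Z = (-8.890, 18.47), E = (8.890, -18.47). Then cos ∠DEN = ED·EN / (|ED||EN|), giving 71.22°.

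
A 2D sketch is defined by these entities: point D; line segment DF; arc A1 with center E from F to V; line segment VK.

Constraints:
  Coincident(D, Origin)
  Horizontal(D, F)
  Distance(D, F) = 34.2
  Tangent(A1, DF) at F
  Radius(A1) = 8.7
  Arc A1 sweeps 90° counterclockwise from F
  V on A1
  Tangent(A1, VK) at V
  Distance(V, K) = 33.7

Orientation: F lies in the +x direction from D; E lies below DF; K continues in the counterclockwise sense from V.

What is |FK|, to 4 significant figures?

43.28

On A1, F sits at bearing 90° from E; a 90° counterclockwise sweep puts V at bearing 180°, so V = E + 8.7·(cos 180°, sin 180°) = (25.50, -8.700). The tangent condition forces EV to be normal to VK, so VK runs along (−sin 180°, cos 180°); with |VK| = 33.7, K = (25.50, -42.40). Then |FK| = |K − F| = 43.28.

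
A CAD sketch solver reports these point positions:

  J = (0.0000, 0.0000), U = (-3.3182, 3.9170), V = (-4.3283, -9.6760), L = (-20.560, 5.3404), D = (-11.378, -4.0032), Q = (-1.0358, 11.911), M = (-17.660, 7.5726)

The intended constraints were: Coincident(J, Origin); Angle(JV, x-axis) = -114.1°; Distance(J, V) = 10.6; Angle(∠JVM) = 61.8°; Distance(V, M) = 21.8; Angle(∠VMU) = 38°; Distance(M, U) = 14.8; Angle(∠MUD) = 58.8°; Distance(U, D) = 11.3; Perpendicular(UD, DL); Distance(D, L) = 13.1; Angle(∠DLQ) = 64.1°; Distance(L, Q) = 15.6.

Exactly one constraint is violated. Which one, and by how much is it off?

Distance(L, Q) = 15.6 — off by 5.00.

J = (0.00, 0.00) ✓; JV at -114.1° ✓; |JV| = 10.60 ✓; ∠JVM = 61.80° ✓; |VM| = 21.80 ✓; ∠VMU = 38.00° ✓; |MU| = 14.80 ✓; ∠MUD = 58.80° ✓; |UD| = 11.30 ✓; ∠(UD, DL) = 90.00° ✓; |DL| = 13.10 ✓; ∠DLQ = 64.10° ✓; |LQ| = 20.60 ✗.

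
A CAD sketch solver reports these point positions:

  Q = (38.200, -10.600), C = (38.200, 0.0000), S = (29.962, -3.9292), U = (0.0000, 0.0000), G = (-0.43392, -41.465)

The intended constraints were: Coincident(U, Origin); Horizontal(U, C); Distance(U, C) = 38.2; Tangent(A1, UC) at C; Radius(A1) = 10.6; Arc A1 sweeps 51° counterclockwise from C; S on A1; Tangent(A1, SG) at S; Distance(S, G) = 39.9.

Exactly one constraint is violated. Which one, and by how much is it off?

Distance(S, G) = 39.9 — off by 8.40.

U = (0.00, 0.00) ✓; U.y = 0.00, C.y = 0.00 ✓; |UC| = 38.20 ✓; ∠(QC, CU) = 90.00° ✓; |QC| = 10.60 ✓; bearing(Q→S) − bearing(Q→C) = 51.00° ✓; |QS| = 10.60 ✓; ∠(QS, SG) = 90.00° ✓; |SG| = 48.30 ✗.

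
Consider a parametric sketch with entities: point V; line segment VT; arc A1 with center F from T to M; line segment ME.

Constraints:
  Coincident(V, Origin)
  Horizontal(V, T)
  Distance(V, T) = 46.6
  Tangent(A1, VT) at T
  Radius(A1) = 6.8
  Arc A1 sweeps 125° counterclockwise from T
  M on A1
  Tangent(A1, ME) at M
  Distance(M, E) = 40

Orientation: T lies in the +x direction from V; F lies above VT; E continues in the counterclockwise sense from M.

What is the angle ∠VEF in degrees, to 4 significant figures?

59.27°

V is at the origin; VT is horizontal with |VT| = 46.6 and T on the +x side, so T = (46.60, 0.000). Since A1 is tangent to VT there, FT ⟂ VT, so F = T + (0, 6.8) = (46.60, 6.800). On A1, T sits at bearing -90° from F; a 125° counterclockwise sweep puts M at bearing 35°, so M = F + 6.8·(cos 35°, sin 35°) = (52.17, 10.70). A1 meets ME tangentially, so FM is at right angles to ME, so ME runs along (−sin 35°, cos 35°); with |ME| = 40.0, E = (29.23, 43.47). Then cos ∠VEF = EV·EF / (|EV||EF|), giving 59.27°.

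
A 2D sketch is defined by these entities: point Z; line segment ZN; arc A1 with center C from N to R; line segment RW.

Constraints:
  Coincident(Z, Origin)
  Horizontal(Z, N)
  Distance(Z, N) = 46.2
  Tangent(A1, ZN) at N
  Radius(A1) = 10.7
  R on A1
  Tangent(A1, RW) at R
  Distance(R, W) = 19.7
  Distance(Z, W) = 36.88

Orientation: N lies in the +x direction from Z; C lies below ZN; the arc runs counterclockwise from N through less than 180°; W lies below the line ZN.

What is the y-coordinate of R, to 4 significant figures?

-6.110

Checks: |CN| = 10.70 ✓; |CR| = 10.70 ✓; ∠(CR, RW) = 90.00° ✓; |RW| = 19.70 ✓; |ZW| = 36.88 ✓.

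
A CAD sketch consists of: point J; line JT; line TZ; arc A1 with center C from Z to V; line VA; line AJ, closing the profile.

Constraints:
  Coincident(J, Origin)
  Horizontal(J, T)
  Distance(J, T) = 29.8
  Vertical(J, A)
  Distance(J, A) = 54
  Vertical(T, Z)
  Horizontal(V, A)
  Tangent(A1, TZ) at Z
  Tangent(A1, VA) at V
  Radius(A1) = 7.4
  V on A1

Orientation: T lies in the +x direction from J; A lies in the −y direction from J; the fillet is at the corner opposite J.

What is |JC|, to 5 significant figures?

51.704

J is at the origin; J and T share the same y with |JT| = 29.8 and T on the +x side, so T = (29.800, 0.0000). JA is vertical with |JA| = 54.0 and A on the −y side, so A = (0.0000, -54.000). The virtual corner opposite J is at (29.800, -54.000). Tangency of A1 to TZ means the radius CZ is perpendicular to TZ and tangency of A1 to VA means the radius CV is perpendicular to VA, with radius 7.4, so the center C sits 7.4 in from both sides at C = (22.400, -46.600). Then |JC| = |C − J| = 51.704.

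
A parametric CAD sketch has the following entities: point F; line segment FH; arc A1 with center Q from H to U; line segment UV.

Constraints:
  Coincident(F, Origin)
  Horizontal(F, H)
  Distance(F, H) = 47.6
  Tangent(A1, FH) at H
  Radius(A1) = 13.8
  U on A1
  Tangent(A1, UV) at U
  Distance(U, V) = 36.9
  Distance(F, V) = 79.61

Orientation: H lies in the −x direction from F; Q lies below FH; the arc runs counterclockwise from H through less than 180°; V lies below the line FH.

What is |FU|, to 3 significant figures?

62.9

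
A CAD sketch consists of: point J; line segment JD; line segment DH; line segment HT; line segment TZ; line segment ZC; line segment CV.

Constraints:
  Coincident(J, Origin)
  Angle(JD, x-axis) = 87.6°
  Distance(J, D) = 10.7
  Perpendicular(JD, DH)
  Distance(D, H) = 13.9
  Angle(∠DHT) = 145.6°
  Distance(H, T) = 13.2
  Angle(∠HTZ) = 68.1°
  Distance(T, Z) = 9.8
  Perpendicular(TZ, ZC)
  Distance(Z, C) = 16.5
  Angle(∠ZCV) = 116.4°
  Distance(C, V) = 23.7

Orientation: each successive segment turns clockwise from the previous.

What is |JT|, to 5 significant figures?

25.003

J is at the origin; JD runs at 87.6° with length 10.7, so D = (0.44807, 10.691). JD ⟂ DH, so DH runs at -2.4000°; with |DH| = 13.9, H = (14.336, 10.109). ∠DHT = 145.6° gives HT at -36.800° from the x-axis; with |HT| = 13.2, T = (24.906, 2.2014). Then |JT| = |T − J| = 25.003.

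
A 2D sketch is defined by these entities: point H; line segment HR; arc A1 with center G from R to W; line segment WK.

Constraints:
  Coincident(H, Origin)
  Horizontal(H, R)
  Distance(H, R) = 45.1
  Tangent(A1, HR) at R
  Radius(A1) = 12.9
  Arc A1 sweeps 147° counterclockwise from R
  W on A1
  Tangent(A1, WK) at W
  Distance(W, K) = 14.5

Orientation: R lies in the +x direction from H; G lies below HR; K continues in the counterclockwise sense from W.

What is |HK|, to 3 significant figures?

59.4

On A1, R sits at bearing 90° from G; a 147° counterclockwise sweep puts W at bearing 237°, so W = G + 12.9·(cos 237°, sin 237°) = (38.1, -23.7). Tangency of A1 to WK means the radius GW is perpendicular to WK, so WK runs along (−sin 237°, cos 237°); with |WK| = 14.5, K = (50.2, -31.6). Then |HK| = |K − H| = 59.4.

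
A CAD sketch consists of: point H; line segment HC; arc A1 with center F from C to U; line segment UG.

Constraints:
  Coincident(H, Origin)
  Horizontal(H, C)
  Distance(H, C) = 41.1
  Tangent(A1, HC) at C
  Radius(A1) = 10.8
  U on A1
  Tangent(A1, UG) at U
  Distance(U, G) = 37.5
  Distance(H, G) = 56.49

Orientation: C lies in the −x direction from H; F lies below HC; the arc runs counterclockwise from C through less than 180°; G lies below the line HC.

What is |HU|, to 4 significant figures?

52.85

H is at the origin; H and C share the same y with |HC| = 41.1 and C on the −x side, so C = (-41.10, 0.000). Tangency of A1 to HC means the radius FC is perpendicular to HC, so F = C + (0, -10.8) = (-41.10, -10.80). Since FU ⟂ UG (tangency), |FG| = √(10.8² + 37.5²) = 39.02 regardless of where U sits on A1. So G lies on both circle(H, 56.49) and circle(F, 39.02); the below-HC intersection is G = (-29.62, -48.10). U is the foot of the tangent from G: U = (-50.14, -16.71).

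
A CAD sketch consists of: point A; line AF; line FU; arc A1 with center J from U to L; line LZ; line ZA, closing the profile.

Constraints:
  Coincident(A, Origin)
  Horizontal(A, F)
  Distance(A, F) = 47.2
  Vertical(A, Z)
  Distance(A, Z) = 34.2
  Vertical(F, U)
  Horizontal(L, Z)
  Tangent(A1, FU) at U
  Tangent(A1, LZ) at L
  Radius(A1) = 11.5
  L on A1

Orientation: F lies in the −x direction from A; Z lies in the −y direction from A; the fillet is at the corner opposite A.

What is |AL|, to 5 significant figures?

49.438

A is at the origin; AF is horizontal with |AF| = 47.2 and F on the −x side, so F = (-47.200, 0.0000). A and Z share the same x with |AZ| = 34.2 and Z on the −y side, so Z = (0.0000, -34.200). The virtual corner opposite A is at (-47.200, -34.200). The tangent condition forces JU to be normal to FU and tangency of A1 to LZ means the radius JL is perpendicular to LZ, with radius 11.5, so the center J sits 11.5 in from both sides at J = (-35.700, -22.700). That places the tangent points at U = (-47.200, -22.700) on FU and L = (-35.700, -34.200) on LZ. Then |AL| = |L − A| = 49.438.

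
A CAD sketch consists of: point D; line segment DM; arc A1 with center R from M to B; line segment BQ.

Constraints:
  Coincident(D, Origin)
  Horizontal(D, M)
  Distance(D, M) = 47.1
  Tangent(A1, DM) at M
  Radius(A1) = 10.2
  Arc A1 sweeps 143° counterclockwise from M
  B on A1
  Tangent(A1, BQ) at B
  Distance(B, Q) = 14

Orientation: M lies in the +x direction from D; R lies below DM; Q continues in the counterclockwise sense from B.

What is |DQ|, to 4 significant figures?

58.61

D is at the origin; D and M share the same y with |DM| = 47.1 and M on the +x side, so M = (47.10, 0.000). Since A1 is tangent to DM there, RM ⟂ DM, so R = M + (0, -10.2) = (47.10, -10.20). On A1, M sits at bearing 90° from R; a 143° counterclockwise sweep puts B at bearing 233°, so B = R + 10.2·(cos 233°, sin 233°) = (40.96, -18.35). The tangent condition forces RB to be normal to BQ, so BQ runs along (−sin 233°, cos 233°); with |BQ| = 14.0, Q = (52.14, -26.77). Then |DQ| = |Q − D| = 58.61.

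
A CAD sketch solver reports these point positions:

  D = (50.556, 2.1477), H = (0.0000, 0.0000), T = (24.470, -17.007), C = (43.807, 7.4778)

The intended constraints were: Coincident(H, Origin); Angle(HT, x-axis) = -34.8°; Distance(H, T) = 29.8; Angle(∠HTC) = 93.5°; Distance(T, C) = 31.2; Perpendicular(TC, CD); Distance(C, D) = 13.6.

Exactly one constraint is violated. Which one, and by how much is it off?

Distance(C, D) = 13.6 — off by 5.00.

H = (0.00, 0.00) ✓; HT at -34.80° ✓; |HT| = 29.80 ✓; ∠HTC = 93.50° ✓; |TC| = 31.20 ✓; ∠(TC, CD) = 90.00° ✓; |CD| = 8.600 ✗.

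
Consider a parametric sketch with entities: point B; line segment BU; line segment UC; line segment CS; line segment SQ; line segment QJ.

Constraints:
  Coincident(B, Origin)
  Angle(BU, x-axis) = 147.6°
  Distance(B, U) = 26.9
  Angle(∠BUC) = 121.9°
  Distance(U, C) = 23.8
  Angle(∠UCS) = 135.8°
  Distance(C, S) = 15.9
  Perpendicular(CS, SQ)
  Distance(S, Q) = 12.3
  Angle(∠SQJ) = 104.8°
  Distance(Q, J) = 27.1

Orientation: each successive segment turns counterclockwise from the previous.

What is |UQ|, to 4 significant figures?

33.24

∠UCS = 135.8° gives CS at -110.1° from the x-axis; with |CS| = 15.9, S = (-49.62, -10.84). The perpendicularity gives SQ at right angles to CS, so SQ runs at -20.10°; with |SQ| = 12.3, Q = (-38.07, -15.07). Then |UQ| = |Q − U| = 33.24.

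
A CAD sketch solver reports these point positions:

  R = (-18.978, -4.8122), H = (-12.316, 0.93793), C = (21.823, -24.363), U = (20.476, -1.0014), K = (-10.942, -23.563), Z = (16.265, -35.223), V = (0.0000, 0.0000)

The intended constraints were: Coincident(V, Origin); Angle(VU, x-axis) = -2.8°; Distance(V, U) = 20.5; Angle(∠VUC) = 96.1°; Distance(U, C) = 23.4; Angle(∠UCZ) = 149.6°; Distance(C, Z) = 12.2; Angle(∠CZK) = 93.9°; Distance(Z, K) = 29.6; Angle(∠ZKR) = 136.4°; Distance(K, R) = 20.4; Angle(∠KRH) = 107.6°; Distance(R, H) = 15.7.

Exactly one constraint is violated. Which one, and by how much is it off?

Distance(R, H) = 15.7 — off by 6.90.

V = (0.00, 0.00) ✓; VU at -2.800° ✓; |VU| = 20.50 ✓; ∠VUC = 96.10° ✓; |UC| = 23.40 ✓; ∠UCZ = 149.6° ✓; |CZ| = 12.20 ✓; ∠CZK = 93.90° ✓; |ZK| = 29.60 ✓; ∠ZKR = 136.4° ✓; |KR| = 20.40 ✓; ∠KRH = 107.6° ✓; |RH| = 8.800 ✗.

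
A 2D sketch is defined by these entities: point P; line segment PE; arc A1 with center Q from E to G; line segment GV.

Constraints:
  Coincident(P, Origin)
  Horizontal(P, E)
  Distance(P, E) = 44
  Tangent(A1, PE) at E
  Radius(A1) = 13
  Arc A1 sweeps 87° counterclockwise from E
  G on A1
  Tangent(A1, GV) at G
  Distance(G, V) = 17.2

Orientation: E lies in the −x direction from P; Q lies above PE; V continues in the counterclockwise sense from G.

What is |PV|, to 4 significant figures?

42.16

P is at the origin; PE is horizontal with |PE| = 44.0 and E on the −x side, so E = (-44.00, 0.000). Tangency of A1 to PE means the radius QE is perpendicular to PE, so Q = E + (0, 13) = (-44.00, 13.00). On A1, E sits at bearing -90° from Q; an 87° counterclockwise sweep puts G at bearing -3°, so G = Q + 13.0·(cos -3°, sin -3°) = (-31.02, 12.32). The tangent condition forces QG to be normal to GV, so GV runs along (−sin -3°, cos -3°); with |GV| = 17.2, V = (-30.12, 29.50). Then |PV| = |V − P| = 42.16.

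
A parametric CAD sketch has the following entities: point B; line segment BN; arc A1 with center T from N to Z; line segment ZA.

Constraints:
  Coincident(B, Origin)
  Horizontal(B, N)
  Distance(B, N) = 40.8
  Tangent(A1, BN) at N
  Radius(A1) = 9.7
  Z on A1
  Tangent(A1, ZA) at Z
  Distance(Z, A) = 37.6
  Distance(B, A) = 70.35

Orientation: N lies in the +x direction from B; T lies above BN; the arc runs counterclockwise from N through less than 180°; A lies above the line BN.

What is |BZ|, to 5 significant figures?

51.306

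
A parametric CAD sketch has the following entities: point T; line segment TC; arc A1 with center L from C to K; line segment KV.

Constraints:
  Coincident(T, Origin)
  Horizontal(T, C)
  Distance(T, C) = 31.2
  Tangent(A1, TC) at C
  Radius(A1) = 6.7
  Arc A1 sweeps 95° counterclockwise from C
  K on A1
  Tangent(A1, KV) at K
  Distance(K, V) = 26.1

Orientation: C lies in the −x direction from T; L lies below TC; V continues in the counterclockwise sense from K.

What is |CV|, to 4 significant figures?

33.57

On A1, C sits at bearing 90° from L; a 95° counterclockwise sweep puts K at bearing 185°, so K = L + 6.7·(cos 185°, sin 185°) = (-37.87, -7.284). Tangency of A1 to KV means the radius LK is perpendicular to KV, so KV runs along (−sin 185°, cos 185°); with |KV| = 26.1, V = (-35.60, -33.28). Then |CV| = |V − C| = 33.57.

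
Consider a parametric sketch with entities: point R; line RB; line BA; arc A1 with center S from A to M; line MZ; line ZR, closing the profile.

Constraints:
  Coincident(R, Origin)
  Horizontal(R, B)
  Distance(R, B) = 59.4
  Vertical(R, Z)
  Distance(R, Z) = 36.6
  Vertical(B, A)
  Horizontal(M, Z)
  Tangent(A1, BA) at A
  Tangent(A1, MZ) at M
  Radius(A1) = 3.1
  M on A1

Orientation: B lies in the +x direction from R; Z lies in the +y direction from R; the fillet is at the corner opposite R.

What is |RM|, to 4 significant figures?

67.15

R is at the origin; R and B share the same y with |RB| = 59.4 and B on the +x side, so B = (59.40, 0.000). R and Z share the same x with |RZ| = 36.6 and Z on the +y side, so Z = (0.000, 36.60). The virtual corner opposite R is at (59.40, 36.60). The tangent condition forces SA to be normal to BA and A1 meets MZ tangentially, so SM is at right angles to MZ, with radius 3.1, so the center S sits 3.1 in from both sides at S = (56.30, 33.50). That places the tangent points at A = (59.40, 33.50) on BA and M = (56.30, 36.60) on MZ. Then |RM| = |M − R| = 67.15.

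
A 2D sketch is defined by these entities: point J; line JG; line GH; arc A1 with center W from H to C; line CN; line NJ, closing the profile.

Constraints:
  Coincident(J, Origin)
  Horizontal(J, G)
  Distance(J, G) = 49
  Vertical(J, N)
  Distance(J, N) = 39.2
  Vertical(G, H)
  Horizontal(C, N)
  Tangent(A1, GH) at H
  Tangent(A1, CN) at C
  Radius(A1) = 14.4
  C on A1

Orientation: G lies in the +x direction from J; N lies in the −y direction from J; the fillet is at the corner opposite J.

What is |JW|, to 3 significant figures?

42.6

J is at the origin; JG is horizontal with |JG| = 49.0 and G on the +x side, so G = (49.0, 0.00). JN is vertical with |JN| = 39.2 and N on the −y side, so N = (0.00, -39.2). The virtual corner opposite J is at (49.0, -39.2). The tangent condition forces WH to be normal to GH and the tangent condition forces WC to be normal to CN, with radius 14.4, so the center W sits 14.4 in from both sides at W = (34.6, -24.8). Then |JW| = |W − J| = 42.6.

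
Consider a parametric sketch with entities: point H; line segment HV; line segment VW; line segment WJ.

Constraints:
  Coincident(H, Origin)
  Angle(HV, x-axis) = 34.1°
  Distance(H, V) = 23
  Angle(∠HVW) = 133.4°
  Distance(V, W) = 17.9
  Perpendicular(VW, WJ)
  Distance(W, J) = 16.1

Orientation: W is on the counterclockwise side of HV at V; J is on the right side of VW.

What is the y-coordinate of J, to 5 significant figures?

27.958

∠HVW = 133.4°, so VW runs at 34.1° + (180° − 133.4°) = 80.700° from the x-axis; with |VW| = 17.9, W = V + 17.9·(cos 80.700°, sin 80.700°) = (21.938, 30.559). VW ⟂ WJ; with |WJ| = 16.1 on the right of VW, J = W + 16.1·(0.98686, -0.16160) = (37.826, 27.958). So J.y = 27.958.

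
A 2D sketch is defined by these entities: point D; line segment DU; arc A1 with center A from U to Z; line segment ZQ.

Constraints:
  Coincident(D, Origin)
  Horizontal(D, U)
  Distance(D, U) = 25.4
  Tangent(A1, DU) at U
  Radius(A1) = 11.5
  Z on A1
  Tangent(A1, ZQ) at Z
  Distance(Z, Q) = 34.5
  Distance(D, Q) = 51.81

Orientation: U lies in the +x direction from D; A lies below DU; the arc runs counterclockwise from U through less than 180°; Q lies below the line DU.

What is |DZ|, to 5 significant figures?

19.635

Checks: |AZ| = 11.50 ✓; ∠(AZ, ZQ) = 90.00° ✓; |ZQ| = 34.50 ✓; |DQ| = 51.81 ✓.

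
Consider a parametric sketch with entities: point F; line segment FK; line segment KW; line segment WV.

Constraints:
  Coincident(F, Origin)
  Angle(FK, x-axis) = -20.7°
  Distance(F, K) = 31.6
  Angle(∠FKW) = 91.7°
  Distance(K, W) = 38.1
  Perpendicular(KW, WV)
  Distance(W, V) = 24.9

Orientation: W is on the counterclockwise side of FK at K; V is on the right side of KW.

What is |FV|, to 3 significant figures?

68.7

F is at the origin; FK runs at -20.7° with length 31.6, so K = 31.6·(cos -20.7°, sin -20.7°) = (29.6, -11.2). ∠FKW = 91.7°, so KW runs at -20.7° + (180° − 91.7°) = 67.6° from the x-axis; with |KW| = 38.1, W = K + 38.1·(cos 67.6°, sin 67.6°) = (44.1, 24.1). KW is perpendicular to WV; with |WV| = 24.9 on the right of KW, V = W + 24.9·(0.925, -0.381) = (67.1, 14.6). Then |FV| = |V − F| = 68.7.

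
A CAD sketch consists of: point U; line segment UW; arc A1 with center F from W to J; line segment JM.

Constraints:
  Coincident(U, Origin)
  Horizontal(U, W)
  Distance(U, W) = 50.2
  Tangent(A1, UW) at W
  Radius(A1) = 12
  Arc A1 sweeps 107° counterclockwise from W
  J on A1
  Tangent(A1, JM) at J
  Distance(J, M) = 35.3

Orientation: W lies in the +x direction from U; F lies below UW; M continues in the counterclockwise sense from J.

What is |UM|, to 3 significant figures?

69.5

On A1, W sits at bearing 90° from F; a 107° counterclockwise sweep puts J at bearing 197°, so J = F + 12.0·(cos 197°, sin 197°) = (38.7, -15.5). The tangent condition forces FJ to be normal to JM, so JM runs along (−sin 197°, cos 197°); with |JM| = 35.3, M = (49.0, -49.3). Then |UM| = |M − U| = 69.5.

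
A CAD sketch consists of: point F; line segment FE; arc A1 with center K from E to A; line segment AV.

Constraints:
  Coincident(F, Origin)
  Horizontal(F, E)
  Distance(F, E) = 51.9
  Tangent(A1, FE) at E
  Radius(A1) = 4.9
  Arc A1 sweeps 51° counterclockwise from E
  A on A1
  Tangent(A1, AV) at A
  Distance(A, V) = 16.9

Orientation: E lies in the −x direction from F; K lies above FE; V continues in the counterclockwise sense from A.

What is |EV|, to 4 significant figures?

20.79

F is at the origin; FE is horizontal with |FE| = 51.9 and E on the −x side, so E = (-51.90, 0.000). Tangency of A1 to FE means the radius KE is perpendicular to FE, so K = E + (0, 4.9) = (-51.90, 4.900). On A1, E sits at bearing -90° from K; a 51° counterclockwise sweep puts A at bearing -39°, so A = K + 4.9·(cos -39°, sin -39°) = (-48.09, 1.816). The tangent condition forces KA to be normal to AV, so AV runs along (−sin -39°, cos -39°); with |AV| = 16.9, V = (-37.46, 14.95). Then |EV| = |V − E| = 20.79.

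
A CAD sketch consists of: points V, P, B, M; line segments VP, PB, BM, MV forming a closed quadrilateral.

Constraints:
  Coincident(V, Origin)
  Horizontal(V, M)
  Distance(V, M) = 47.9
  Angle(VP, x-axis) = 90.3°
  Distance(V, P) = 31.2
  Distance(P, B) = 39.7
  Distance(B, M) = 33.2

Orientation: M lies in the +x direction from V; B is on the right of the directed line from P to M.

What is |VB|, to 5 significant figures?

16.091

V is at the origin; V and M share the same y with |VM| = 47.9 and M in +x, so M = (47.9, 0). VP runs at 90.3° with |VP| = 31.2, so P = (-0.16336, 31.200). B is determined by |PB| = 39.7 and |BM| = 33.2 together: it lies at the intersection of circle(P, 39.7) and circle(M, 33.2). With |PM| = 57.302, the foot of the radical line on PM is 32.786 from P and the perpendicular offset is √(39.7² − 32.786²) = 22.387. Taking the right-of-PM solution: B = (15.147, -5.4294).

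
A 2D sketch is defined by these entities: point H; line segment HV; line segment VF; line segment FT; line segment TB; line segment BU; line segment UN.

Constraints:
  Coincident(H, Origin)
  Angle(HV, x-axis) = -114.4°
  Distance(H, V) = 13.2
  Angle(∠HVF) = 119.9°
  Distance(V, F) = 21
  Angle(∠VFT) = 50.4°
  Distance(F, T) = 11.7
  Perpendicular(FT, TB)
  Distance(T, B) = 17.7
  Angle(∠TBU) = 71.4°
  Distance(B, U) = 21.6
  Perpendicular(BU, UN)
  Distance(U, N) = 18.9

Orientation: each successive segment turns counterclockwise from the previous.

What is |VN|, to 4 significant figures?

28.32

H is at the origin; HV runs at -114.4° with length 13.2, so V = (-5.453, -12.02). ∠HVF = 119.9° gives VF at -54.30° from the x-axis; with |VF| = 21.0, F = (6.801, -29.07). ∠VFT = 50.4° gives FT at 75.30° from the x-axis; with |FT| = 11.7, T = (9.770, -17.76). FT is perpendicular to TB, so TB runs at 165.3°; with |TB| = 17.7, B = (-7.350, -13.27). ∠TBU = 71.4° gives BU at -86.10° from the x-axis; with |BU| = 21.6, U = (-5.881, -34.82). The perpendicularity gives UN at right angles to BU, so UN runs at 3.900°; with |UN| = 18.9, N = (12.98, -33.53). Then |VN| = |N − V| = 28.32.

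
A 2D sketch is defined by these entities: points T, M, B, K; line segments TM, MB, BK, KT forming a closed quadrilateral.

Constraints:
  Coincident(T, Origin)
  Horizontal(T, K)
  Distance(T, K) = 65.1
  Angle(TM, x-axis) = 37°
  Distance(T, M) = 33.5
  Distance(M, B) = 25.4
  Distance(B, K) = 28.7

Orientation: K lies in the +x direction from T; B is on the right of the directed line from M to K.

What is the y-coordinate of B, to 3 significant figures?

-3.26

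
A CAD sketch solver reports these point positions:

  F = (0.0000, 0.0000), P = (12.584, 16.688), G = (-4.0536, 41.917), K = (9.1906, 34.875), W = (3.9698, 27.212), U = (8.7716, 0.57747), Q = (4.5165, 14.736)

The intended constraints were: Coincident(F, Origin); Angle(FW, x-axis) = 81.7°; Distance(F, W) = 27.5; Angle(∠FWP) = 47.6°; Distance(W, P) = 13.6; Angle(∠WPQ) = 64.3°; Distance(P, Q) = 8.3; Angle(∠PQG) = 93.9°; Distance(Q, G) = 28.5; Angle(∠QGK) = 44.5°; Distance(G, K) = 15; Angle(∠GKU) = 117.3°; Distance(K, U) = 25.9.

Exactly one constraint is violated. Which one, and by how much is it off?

Distance(K, U) = 25.9 — off by 8.40.

F = (0.00, 0.00) ✓; FW at 81.70° ✓; |FW| = 27.50 ✓; ∠FWP = 47.60° ✓; |WP| = 13.60 ✓; ∠WPQ = 64.30° ✓; |PQ| = 8.300 ✓; ∠PQG = 93.90° ✓; |QG| = 28.50 ✓; ∠QGK = 44.50° ✓; |GK| = 15.00 ✓; ∠GKU = 117.3° ✓; |KU| = 34.30 ✗.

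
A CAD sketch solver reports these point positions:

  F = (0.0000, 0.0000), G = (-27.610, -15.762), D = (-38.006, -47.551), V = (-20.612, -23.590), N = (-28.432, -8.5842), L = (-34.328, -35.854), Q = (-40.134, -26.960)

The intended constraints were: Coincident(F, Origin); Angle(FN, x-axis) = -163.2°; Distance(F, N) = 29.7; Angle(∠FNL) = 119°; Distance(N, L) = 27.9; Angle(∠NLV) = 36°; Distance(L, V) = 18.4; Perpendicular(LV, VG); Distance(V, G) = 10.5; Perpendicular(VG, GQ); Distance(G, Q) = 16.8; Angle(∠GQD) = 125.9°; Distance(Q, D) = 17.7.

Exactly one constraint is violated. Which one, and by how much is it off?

Distance(Q, D) = 17.7 — off by 3.00.

F = (0.00, 0.00) ✓; FN at -163.2° ✓; |FN| = 29.70 ✓; ∠FNL = 119.0° ✓; |NL| = 27.90 ✓; ∠NLV = 36.00° ✓; |LV| = 18.40 ✓; ∠(LV, VG) = 89.99° ✓; |VG| = 10.50 ✓; ∠(VG, GQ) = 90.00° ✓; |GQ| = 16.80 ✓; ∠GQD = 125.9° ✓; |QD| = 20.70 ✗.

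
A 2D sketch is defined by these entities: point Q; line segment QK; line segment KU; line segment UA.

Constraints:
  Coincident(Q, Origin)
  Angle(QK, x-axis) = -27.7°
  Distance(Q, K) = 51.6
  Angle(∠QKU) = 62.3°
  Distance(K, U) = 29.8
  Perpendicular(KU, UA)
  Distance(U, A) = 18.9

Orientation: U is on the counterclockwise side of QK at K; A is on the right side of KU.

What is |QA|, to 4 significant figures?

64.85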